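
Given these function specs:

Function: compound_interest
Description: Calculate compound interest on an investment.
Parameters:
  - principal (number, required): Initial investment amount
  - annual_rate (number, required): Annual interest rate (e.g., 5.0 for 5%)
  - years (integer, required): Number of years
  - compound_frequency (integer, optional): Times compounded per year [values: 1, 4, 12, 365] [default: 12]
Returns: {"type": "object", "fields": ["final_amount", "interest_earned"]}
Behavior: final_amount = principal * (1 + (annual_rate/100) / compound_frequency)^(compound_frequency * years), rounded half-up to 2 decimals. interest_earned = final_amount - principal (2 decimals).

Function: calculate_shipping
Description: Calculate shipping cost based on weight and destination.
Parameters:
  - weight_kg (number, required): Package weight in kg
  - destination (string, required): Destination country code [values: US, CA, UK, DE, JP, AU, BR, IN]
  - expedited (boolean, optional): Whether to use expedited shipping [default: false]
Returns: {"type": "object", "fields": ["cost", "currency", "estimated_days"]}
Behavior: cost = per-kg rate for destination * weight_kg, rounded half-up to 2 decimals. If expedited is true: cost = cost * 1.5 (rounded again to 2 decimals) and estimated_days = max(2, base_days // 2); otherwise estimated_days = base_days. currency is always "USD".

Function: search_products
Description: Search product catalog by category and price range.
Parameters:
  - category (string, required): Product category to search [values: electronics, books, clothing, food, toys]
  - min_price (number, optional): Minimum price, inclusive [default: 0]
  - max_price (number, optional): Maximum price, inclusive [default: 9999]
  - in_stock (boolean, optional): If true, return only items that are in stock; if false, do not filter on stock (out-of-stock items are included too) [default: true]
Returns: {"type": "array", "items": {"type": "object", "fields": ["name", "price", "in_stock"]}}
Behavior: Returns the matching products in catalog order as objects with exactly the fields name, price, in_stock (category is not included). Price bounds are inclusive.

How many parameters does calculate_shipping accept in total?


Parameters of calculate_shipping: weight_kg (required), destination (required), expedited (optional)
Total:
3


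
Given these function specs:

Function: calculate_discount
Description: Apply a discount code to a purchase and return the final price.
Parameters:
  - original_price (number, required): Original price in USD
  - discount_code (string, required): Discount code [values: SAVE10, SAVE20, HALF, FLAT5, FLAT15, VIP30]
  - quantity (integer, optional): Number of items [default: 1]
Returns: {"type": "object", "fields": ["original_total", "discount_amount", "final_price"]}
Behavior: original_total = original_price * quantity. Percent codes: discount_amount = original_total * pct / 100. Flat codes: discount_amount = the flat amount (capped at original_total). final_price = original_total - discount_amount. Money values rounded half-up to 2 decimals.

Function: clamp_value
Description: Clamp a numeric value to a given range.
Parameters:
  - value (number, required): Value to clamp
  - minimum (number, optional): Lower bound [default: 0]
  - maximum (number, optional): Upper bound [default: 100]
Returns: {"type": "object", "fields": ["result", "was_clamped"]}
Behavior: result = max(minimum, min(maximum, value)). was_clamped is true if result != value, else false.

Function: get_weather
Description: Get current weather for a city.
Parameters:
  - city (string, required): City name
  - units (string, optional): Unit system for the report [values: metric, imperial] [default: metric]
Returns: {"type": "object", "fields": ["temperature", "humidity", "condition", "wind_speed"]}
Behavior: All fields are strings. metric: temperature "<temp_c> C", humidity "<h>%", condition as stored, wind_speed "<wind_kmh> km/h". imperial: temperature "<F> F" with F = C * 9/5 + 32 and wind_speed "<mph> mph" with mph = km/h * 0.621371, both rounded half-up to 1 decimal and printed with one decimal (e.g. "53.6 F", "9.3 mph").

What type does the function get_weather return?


The get_weather spec declares Returns: {"type": "object", "fields": ["temperature", "humidity", "condition", "wind_speed"]}
Type:
object


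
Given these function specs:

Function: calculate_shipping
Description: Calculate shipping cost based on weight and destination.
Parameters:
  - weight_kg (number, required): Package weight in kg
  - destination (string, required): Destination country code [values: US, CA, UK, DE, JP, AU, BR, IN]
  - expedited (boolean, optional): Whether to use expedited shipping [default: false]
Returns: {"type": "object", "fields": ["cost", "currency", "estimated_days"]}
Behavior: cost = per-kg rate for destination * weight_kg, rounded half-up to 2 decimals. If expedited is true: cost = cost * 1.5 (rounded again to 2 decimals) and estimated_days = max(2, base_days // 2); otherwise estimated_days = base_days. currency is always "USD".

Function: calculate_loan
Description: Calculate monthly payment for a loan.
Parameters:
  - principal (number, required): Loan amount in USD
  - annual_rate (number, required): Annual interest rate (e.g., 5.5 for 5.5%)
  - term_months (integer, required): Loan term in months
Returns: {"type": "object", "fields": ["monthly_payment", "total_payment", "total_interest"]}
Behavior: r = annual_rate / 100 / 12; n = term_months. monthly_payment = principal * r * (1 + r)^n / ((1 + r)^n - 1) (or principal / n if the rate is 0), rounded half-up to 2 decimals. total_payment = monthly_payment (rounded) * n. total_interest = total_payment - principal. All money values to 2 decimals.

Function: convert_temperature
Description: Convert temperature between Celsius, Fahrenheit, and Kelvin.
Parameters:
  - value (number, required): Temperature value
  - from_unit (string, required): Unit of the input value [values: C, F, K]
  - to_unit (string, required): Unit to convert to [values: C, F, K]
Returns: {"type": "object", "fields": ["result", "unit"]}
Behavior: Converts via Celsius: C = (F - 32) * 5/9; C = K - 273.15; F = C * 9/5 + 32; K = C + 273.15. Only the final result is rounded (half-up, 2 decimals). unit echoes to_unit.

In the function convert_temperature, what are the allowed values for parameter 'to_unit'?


The convert_temperature spec declares:
  - to_unit (string, required): Unit to convert to [values: C, F, K]
Allowed values:
C, F, K


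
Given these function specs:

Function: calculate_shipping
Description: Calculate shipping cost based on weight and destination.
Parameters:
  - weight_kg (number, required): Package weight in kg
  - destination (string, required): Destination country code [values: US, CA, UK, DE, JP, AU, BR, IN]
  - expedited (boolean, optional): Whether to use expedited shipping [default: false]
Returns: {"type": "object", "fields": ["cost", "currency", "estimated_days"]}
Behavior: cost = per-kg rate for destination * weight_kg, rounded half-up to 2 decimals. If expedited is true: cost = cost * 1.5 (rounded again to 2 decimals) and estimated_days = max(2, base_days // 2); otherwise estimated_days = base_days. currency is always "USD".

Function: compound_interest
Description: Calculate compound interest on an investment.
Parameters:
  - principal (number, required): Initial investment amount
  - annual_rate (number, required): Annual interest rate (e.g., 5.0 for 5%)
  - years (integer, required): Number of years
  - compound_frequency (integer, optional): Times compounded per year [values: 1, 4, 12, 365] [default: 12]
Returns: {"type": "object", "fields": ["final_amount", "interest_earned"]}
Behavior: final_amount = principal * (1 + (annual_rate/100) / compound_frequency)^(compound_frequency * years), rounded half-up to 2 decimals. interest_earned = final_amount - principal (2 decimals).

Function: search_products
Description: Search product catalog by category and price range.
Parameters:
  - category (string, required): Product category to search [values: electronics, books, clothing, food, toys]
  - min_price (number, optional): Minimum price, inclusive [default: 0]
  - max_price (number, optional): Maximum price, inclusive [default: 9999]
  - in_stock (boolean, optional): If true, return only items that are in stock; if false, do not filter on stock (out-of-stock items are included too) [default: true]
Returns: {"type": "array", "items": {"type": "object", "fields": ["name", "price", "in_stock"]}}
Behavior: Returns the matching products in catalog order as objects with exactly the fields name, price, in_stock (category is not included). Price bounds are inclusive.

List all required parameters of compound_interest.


Parameters of compound_interest and their required/optional flag:
  principal: required
  annual_rate: required
  years: required
  compound_frequency: optional
annual_rate, principal, years


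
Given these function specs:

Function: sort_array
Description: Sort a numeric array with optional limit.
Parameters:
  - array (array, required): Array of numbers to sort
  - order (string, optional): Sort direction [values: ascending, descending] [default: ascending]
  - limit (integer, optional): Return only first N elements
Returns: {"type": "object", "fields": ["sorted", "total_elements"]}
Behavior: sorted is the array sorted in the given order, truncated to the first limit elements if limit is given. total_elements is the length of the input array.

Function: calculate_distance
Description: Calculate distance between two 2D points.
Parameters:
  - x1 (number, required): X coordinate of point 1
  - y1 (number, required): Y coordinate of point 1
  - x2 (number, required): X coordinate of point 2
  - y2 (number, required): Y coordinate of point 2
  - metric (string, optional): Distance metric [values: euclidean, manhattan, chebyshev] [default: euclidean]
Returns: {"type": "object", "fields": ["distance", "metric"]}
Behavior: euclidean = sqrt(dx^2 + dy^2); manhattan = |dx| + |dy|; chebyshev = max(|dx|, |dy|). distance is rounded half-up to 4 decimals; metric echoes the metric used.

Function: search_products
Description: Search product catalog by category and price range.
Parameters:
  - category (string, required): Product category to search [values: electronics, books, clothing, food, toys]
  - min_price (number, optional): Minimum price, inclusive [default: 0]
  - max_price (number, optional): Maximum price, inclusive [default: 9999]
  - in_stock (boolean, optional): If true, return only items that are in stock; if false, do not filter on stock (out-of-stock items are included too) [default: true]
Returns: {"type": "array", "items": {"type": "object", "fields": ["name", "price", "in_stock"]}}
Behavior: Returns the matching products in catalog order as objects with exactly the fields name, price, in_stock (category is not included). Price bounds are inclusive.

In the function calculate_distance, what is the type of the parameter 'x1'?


The calculate_distance spec declares:
  - x1 (number, required): X coordinate of point 1
Type:
number


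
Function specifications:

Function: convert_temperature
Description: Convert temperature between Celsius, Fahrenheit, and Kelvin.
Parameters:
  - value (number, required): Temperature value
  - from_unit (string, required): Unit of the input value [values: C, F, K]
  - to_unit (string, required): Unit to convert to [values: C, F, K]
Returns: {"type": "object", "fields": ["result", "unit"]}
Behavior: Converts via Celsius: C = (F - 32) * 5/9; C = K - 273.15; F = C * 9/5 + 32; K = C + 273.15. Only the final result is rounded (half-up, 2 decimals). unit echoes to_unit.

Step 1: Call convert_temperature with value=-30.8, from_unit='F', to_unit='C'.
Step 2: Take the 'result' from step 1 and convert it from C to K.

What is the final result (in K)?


Step 1: convert_temperature(value=-30.8, from_unit=F, to_unit=C)
  To C: (-30.8 - 32) * 5/9 = -34.888889
  Target is C: -34.888889
  Round to 2 decimals: -34.89
  -> result = -34.89 C
Step 2: convert_temperature(value=-34.89, from_unit=C, to_unit=K)
  Input already in C: -34.89
  To K: -34.89 + 273.15 = 238.26
  Round to 2 decimals: 238.26
  -> result = 238.26 K
238.26 K


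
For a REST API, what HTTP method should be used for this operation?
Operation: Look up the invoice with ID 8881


GET = read, POST = create, PUT = update/replace, DELETE = remove
This operation is a read.
GET


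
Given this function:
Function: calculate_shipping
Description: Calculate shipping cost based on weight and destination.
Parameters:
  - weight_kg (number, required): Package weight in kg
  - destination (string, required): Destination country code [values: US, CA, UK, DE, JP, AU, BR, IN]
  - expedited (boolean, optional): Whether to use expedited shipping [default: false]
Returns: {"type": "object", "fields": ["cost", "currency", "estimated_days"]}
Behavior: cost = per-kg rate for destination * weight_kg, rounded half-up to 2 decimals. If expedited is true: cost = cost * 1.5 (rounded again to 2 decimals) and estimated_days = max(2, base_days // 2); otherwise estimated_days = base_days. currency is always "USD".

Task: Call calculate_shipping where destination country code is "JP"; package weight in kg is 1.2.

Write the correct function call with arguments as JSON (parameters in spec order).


Mapping each described value to its parameter name:
  'Destination country code' -> destination = "JP"
  'Package weight in kg' -> weight_kg = 1.2
calculate_shipping({"weight_kg": 1.2, "destination": "JP"})


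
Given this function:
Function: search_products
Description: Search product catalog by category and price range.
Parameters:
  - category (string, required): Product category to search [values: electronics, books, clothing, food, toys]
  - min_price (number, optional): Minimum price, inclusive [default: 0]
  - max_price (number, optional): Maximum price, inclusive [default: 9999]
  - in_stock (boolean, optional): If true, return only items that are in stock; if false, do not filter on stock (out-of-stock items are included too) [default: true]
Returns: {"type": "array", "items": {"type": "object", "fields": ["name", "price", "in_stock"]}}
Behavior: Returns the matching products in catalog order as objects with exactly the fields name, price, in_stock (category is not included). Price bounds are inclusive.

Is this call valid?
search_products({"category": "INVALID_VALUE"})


Checking parameter values...
Parameter 'category' has value 'INVALID_VALUE' not in allowed: electronics, books, clothing, food, toys
Invalid - 'category' must be one of electronics, books, clothing, food, toys


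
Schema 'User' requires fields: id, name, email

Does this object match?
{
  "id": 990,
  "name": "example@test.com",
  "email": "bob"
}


Checking required fields... All present.
Valid - all required fields present


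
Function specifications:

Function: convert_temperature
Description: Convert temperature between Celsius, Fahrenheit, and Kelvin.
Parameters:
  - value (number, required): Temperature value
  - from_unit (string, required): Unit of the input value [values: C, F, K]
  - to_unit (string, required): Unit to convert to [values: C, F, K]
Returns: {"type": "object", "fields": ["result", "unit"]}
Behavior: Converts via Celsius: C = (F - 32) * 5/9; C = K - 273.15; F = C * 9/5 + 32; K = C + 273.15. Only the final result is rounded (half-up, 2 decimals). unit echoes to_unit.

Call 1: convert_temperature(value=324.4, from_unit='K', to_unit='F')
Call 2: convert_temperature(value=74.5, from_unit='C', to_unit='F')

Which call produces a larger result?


Call 1:
  To C: 324.4 - 273.15 = 51.25
  To F: 51.25 * 9/5 + 32 = 124.25
  Round to 2 decimals: 124.25
  -> 124.25 F
Call 2:
  Input already in C: 74.5
  To F: 74.5 * 9/5 + 32 = 166.1
  Round to 2 decimals: 166.1
  -> 166.1 F
Call 2 (166.1 F)


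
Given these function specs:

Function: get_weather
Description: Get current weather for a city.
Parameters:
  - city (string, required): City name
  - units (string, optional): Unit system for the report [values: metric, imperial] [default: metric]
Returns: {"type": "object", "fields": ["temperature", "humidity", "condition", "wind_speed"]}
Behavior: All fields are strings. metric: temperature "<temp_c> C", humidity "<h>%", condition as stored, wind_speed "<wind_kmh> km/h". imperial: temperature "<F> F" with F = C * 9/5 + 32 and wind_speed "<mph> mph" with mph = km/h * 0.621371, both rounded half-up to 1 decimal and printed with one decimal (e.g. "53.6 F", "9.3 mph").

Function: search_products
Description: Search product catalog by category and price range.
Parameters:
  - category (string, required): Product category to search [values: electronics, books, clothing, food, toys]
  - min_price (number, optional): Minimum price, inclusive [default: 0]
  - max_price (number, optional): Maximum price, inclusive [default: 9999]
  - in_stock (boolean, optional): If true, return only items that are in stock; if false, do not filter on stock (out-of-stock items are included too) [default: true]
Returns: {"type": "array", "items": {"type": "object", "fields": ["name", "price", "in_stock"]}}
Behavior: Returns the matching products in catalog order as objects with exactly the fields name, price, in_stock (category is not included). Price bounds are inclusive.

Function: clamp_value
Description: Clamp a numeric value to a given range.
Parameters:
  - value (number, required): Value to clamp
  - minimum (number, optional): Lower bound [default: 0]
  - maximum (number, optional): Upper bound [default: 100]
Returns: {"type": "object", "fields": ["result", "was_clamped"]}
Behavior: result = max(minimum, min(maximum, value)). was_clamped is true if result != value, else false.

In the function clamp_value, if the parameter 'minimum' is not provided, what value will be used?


The clamp_value spec declares:
  - minimum (number, optional): Lower bound [default: 0]
Default:
0


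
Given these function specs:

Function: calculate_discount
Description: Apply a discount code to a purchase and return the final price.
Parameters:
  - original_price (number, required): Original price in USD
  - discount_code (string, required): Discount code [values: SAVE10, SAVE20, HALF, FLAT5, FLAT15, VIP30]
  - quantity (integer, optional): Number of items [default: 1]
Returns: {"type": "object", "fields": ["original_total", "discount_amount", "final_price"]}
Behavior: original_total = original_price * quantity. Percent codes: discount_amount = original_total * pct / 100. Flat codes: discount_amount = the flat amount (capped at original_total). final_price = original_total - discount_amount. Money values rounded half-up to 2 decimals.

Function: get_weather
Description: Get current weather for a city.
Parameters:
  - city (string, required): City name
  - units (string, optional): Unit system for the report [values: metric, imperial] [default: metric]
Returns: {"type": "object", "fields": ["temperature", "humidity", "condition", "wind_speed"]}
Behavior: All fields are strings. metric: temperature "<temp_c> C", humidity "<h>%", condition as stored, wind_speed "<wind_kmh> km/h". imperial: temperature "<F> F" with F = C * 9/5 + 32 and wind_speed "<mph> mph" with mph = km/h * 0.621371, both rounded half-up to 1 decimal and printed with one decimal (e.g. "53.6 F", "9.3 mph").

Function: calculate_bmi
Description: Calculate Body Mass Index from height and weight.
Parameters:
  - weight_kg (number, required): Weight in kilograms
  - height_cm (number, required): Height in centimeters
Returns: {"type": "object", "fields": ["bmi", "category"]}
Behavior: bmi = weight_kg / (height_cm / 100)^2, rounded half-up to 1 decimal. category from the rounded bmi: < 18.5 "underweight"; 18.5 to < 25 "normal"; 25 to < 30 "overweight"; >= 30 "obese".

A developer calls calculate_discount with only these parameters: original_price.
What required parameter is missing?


Required parameters: original_price, discount_code
Provided: original_price
Missing: discount_code
discount_code


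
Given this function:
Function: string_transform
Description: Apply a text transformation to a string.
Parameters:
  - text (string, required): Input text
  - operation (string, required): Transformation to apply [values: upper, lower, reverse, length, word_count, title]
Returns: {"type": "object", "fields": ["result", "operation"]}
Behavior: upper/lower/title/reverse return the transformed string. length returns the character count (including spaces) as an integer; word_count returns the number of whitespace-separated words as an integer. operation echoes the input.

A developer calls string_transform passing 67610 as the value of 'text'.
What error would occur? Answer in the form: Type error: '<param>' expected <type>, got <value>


Spec: 'text' is declared as string; 67610 is an integer.
Type error: 'text' expected string, got 67610


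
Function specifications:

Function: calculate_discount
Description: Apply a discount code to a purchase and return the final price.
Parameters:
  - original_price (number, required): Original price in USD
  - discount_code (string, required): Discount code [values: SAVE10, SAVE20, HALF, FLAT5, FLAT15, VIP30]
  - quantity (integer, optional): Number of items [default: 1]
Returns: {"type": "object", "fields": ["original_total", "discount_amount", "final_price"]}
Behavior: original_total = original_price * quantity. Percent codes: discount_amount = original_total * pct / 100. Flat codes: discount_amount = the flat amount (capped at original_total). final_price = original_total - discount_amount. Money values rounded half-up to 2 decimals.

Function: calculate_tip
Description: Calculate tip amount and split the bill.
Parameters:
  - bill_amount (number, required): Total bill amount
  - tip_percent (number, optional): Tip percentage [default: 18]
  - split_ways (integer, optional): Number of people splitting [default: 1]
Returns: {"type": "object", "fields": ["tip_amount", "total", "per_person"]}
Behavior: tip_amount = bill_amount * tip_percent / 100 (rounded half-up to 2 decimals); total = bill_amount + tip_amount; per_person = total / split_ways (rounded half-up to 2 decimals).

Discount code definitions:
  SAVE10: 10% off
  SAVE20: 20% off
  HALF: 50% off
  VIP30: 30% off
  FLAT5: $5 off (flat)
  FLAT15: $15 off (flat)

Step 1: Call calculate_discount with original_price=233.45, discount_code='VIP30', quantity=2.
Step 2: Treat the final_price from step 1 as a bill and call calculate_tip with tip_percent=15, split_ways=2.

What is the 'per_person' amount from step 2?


Step 1: calculate_discount(original_price=233.45, discount_code=VIP30, quantity=2)
  original_total = 233.45 * 2 = 466.90
  VIP30 = 30% off: discount_amount = 466.90 * 30/100 = 140.07 -> 140.07
  final_price = 466.90 - 140.07 = 326.83
  -> final_price = 326.83
Step 2: calculate_tip(bill_amount=326.83, tip_percent=15, split_ways=2)
  tip_amount = 326.83 * 15/100 = 49.0245 -> 49.02
  total = 326.83 + 49.02 = 375.85
  per_person = 375.85 / 2 = 187.925 -> 187.93
  -> per_person = 187.93
$187.93


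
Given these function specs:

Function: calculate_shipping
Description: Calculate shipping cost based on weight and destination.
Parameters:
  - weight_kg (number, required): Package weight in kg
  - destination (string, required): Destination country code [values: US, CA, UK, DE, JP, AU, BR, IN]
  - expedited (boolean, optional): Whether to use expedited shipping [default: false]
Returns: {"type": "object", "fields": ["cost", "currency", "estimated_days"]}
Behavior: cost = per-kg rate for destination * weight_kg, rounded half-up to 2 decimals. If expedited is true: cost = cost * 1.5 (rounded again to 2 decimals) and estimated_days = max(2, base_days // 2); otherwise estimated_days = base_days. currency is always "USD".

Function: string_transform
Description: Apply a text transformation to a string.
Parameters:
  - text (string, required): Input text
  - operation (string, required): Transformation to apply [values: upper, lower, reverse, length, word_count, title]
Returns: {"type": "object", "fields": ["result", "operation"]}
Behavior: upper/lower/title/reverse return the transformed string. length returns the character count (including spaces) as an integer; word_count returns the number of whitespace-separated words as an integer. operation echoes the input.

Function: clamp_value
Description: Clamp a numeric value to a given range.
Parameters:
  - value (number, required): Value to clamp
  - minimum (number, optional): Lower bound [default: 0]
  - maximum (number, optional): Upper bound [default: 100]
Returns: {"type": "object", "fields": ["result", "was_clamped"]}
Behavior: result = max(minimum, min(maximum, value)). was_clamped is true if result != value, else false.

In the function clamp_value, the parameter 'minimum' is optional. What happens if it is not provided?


The clamp_value spec declares:
  - minimum (number, optional): Lower bound [default: 0]
It defaults to 0


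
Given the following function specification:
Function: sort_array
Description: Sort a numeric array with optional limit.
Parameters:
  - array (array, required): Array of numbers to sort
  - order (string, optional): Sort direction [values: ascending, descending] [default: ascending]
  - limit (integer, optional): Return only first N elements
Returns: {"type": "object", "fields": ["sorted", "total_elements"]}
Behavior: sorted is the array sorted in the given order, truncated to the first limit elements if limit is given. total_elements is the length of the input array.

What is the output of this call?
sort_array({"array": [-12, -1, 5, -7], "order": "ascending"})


sorted ascending: [-12, -7, -1, 5]
total_elements = len(input) = 4
Output:
{"sorted": [-12, -7, -1, 5], "total_elements": 4}


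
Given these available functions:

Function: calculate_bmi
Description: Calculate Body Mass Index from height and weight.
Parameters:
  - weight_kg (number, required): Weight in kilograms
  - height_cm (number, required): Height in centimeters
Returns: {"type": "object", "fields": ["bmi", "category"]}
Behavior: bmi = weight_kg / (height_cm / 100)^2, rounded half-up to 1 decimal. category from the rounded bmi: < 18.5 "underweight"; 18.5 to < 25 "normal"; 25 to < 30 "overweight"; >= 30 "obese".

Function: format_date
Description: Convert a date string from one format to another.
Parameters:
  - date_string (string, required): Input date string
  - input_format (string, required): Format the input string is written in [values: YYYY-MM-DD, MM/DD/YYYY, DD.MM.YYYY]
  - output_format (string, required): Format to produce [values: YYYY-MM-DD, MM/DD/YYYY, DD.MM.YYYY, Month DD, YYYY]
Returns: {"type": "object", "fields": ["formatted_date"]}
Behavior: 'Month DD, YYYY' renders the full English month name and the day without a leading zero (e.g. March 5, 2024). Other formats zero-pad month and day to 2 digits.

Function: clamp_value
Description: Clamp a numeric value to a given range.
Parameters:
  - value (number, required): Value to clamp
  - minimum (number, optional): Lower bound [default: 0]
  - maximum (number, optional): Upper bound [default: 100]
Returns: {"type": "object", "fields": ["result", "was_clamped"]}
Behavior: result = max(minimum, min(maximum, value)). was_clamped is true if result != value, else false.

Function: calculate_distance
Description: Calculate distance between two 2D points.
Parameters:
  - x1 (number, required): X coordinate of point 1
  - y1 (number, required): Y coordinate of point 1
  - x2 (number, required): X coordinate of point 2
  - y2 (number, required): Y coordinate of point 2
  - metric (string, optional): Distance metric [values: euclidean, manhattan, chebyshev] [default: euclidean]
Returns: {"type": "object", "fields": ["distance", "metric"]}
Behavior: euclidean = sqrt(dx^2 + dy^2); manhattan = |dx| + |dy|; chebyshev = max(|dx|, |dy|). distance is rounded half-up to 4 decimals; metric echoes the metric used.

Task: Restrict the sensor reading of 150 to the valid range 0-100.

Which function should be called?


The task needs a function whose description is: Clamp a numeric value to a given range.
clamp_value


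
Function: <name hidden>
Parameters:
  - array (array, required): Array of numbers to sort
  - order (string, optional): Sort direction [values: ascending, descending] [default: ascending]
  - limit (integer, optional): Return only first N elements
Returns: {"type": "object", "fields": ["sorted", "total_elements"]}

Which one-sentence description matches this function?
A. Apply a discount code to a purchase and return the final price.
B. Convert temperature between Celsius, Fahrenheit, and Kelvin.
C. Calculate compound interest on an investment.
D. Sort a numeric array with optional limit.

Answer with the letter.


Parameters array, order, limit and return ["sorted", "total_elements"] fit: Sort a numeric array with optional limit.
D


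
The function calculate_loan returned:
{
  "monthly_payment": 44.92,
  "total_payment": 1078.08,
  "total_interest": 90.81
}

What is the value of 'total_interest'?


90.81


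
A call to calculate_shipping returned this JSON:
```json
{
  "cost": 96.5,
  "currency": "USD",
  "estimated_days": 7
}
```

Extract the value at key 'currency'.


USD


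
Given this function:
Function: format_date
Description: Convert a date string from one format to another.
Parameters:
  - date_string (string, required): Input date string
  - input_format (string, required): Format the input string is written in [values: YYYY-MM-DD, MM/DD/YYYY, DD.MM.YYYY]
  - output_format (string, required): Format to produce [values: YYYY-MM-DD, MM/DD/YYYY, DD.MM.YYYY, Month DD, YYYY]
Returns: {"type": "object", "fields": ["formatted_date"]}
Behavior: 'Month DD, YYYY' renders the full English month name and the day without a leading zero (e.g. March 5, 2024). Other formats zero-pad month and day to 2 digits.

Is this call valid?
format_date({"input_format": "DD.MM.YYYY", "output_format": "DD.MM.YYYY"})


Checking required parameters...
Missing required parameter: date_string
Invalid - missing required parameter 'date_string'


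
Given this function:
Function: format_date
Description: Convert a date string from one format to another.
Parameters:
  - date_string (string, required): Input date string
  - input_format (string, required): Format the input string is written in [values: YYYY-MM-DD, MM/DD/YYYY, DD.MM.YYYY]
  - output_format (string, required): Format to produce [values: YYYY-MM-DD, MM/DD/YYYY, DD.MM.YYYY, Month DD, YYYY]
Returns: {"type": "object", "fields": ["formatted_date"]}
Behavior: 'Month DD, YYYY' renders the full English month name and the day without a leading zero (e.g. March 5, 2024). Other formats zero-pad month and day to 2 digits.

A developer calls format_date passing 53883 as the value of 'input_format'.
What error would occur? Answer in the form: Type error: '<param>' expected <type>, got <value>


Spec: 'input_format' is declared as string; 53883 is an integer.
Type error: 'input_format' expected string, got 53883


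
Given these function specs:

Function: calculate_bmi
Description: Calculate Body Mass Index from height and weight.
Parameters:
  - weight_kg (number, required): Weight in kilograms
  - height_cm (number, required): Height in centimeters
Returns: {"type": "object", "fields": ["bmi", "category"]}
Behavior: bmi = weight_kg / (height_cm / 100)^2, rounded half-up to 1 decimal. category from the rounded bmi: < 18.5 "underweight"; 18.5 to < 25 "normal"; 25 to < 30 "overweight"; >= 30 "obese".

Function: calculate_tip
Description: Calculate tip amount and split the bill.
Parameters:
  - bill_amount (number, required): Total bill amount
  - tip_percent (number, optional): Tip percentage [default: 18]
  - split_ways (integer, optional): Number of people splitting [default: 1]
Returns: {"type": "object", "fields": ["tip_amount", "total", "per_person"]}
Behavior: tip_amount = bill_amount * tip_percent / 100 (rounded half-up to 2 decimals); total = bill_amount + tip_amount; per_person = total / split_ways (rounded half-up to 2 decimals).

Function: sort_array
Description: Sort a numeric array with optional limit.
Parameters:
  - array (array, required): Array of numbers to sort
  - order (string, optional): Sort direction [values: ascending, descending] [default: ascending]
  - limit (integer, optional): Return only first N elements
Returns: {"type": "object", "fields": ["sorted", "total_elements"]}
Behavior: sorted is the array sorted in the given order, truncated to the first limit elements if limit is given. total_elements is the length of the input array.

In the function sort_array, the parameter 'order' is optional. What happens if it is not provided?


The sort_array spec declares:
  - order (string, optional): Sort direction [values: ascending, descending] [default: ascending]
It defaults to ascending


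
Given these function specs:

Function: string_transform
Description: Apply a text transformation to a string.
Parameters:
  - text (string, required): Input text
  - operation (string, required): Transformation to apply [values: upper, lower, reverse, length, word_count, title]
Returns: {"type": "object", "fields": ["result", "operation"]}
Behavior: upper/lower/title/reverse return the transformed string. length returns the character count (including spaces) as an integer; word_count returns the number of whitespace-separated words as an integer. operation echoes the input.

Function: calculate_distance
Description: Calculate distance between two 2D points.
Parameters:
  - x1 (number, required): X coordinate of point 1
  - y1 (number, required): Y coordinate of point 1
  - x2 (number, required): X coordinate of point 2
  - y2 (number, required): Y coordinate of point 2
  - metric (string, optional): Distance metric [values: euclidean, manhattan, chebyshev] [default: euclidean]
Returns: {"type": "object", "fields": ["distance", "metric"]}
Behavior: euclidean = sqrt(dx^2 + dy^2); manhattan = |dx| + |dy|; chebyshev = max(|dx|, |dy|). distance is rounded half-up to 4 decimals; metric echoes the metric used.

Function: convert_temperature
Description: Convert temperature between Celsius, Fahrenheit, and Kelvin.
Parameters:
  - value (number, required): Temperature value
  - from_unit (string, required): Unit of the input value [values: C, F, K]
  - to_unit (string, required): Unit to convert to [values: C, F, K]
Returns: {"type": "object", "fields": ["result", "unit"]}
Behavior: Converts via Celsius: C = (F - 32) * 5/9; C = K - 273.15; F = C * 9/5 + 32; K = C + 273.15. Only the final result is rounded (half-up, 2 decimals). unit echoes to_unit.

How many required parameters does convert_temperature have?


Parameters of convert_temperature: value (required), from_unit (required), to_unit (required)
Required count:
3


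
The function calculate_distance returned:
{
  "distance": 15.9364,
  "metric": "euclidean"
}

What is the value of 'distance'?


15.9364


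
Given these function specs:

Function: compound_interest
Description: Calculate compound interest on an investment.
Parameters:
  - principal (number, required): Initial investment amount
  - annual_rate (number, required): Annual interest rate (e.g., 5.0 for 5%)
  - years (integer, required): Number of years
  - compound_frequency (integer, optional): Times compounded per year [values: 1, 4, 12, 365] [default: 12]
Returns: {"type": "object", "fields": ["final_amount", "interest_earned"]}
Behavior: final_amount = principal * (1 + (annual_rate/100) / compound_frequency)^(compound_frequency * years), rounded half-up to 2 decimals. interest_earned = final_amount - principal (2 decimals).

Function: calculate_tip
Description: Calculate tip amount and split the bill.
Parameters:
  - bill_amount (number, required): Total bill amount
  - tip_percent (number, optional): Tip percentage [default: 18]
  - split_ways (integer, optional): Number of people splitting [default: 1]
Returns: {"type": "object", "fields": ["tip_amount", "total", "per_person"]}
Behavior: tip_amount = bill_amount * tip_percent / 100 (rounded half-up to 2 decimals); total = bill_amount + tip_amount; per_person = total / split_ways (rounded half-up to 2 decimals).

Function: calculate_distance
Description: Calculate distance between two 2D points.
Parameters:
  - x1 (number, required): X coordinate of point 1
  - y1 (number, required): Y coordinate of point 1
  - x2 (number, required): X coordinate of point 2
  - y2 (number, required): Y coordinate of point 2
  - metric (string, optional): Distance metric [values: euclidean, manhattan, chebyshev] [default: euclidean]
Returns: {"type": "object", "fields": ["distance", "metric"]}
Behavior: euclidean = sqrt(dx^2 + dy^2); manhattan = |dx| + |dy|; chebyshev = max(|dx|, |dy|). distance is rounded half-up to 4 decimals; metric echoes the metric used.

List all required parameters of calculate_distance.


Parameters of calculate_distance and their required/optional flag:
  x1: required
  y1: required
  x2: required
  y2: required
  metric: optional
x1, x2, y1, y2


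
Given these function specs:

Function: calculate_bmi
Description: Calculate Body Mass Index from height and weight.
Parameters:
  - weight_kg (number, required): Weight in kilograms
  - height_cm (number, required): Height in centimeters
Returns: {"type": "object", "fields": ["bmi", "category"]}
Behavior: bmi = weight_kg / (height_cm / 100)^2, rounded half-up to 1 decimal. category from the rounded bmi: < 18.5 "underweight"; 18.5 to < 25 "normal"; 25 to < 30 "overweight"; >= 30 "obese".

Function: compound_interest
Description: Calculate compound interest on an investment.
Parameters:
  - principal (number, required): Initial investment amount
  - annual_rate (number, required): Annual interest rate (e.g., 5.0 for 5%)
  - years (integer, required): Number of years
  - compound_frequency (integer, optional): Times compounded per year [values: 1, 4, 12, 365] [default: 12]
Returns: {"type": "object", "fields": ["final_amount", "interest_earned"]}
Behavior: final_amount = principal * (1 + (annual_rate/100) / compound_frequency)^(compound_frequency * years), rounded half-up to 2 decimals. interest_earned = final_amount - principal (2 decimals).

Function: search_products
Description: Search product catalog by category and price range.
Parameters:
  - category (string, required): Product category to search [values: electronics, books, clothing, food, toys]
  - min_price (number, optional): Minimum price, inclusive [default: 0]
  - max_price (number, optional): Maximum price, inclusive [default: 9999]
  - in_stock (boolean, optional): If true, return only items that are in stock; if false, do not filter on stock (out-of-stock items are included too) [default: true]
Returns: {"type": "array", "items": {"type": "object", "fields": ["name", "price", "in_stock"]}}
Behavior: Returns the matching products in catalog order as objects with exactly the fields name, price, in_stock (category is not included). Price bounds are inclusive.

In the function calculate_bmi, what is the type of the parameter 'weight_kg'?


The calculate_bmi spec declares:
  - weight_kg (number, required): Weight in kilograms
Type:
number


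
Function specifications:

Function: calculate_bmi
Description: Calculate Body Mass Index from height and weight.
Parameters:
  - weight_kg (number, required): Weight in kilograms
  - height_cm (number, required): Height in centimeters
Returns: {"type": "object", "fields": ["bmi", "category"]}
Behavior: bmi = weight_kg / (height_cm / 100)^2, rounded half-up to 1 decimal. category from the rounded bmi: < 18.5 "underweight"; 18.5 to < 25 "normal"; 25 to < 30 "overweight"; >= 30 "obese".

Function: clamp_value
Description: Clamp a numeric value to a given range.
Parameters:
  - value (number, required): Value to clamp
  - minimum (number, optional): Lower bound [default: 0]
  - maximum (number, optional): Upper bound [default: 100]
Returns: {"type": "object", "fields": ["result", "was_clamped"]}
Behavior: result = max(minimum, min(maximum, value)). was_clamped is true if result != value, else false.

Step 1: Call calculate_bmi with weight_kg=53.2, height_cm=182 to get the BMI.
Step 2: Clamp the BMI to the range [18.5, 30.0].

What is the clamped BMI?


Step 1: calculate_bmi(weight_kg=53.2, height_cm=182)
  height_m = 182 / 100 = 1.82
  bmi = 53.2 / 1.82^2 = 53.2 / 3.3124 = 16.060862 -> 16.1
  16.1 < 18.5 -> underweight
  -> bmi = 16.1
Step 2: clamp_value(value=16.1, minimum=18.5, maximum=30.0)
  result = max(18.5, min(30.0, 16.1)) = max(18.5, 16.1) = 18.5
  was_clamped = (18.5 != 16.1) = true
  -> result = 18.5
18.5
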